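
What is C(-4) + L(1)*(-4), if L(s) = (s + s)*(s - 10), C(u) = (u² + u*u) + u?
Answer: 100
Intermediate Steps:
C(u) = u + 2*u² (C(u) = (u² + u²) + u = 2*u² + u = u + 2*u²)
L(s) = 2*s*(-10 + s) (L(s) = (2*s)*(-10 + s) = 2*s*(-10 + s))
C(-4) + L(1)*(-4) = -4*(1 + 2*(-4)) + (2*1*(-10 + 1))*(-4) = -4*(1 - 8) + (2*1*(-9))*(-4) = -4*(-7) - 18*(-4) = 28 + 72 = 100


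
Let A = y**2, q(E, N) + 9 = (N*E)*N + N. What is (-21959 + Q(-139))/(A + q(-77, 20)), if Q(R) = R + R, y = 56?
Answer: 22237/27653 ≈ 0.80414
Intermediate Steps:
q(E, N) = -9 + N + E*N**2 (q(E, N) = -9 + ((N*E)*N + N) = -9 + ((E*N)*N + N) = -9 + (E*N**2 + N) = -9 + (N + E*N**2) = -9 + N + E*N**2)
Q(R) = 2*R
A = 3136 (A = 56**2 = 3136)
(-21959 + Q(-139))/(A + q(-77, 20)) = (-21959 + 2*(-139))/(3136 + (-9 + 20 - 77*20**2)) = (-21959 - 278)/(3136 + (-9 + 20 - 77*400)) = -22237/(3136 + (-9 + 20 - 30800)) = -22237/(3136 - 30789) = -22237/(-27653) = -22237*(-1/27653) = 22237/27653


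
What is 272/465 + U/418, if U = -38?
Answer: 2527/5115 ≈ 0.49404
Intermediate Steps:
272/465 + U/418 = 272/465 - 38/418 = 272*(1/465) - 38*1/418 = 272/465 - 1/11 = 2527/5115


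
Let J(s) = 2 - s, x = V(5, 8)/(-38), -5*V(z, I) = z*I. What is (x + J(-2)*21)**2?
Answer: 2560000/361 ≈ 7091.4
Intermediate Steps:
V(z, I) = -I*z/5 (V(z, I) = -z*I/5 = -I*z/5)
x = 4/19 (x = -1/5*8*5/(-38) = -8*(-1/38) = 4/19 ≈ 0.21053)
(x + J(-2)*21)**2 = (4/19 + (2 - 1*(-2))*21)**2 = (4/19 + (2 + 2)*21)**2 = (4/19 + 4*21)**2 = (4/19 + 84)**2 = (1600/19)**2 = 2560000/361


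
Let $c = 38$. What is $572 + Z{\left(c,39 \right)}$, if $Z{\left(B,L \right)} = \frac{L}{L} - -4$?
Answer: $577$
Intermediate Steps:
$Z{\left(B,L \right)} = 5$ ($Z{\left(B,L \right)} = 1 + 4 = 5$)
$572 + Z{\left(c,39 \right)} = 572 + 5 = 577$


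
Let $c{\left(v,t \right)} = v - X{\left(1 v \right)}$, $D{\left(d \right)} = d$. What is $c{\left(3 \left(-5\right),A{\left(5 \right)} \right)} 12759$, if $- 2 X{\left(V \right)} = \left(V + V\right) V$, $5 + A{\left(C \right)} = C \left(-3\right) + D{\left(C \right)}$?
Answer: $2679390$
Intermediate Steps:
$A{\left(C \right)} = -5 - 2 C$ ($A{\left(C \right)} = -5 + \left(C \left(-3\right) + C\right) = -5 + \left(- 3 C + C\right) = -5 - 2 C$)
$X{\left(V \right)} = - V^{2}$ ($X{\left(V \right)} = - \frac{\left(V + V\right) V}{2} = - \frac{2 V V}{2} = - \frac{2 V^{2}}{2} = - V^{2}$)
$c{\left(v,t \right)} = v + v^{2}$ ($c{\left(v,t \right)} = v - - \left(1 v\right)^{2} = v - - v^{2} = v + v^{2}$)
$c{\left(3 \left(-5\right),A{\left(5 \right)} \right)} 12759 = 3 \left(-5\right) \left(1 + 3 \left(-5\right)\right) 12759 = - 15 \left(1 - 15\right) 12759 = \left(-15\right) \left(-14\right) 12759 = 210 \cdot 12759 = 2679390$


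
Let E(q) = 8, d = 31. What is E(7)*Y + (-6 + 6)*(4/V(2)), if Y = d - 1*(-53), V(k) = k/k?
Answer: 672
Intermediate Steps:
V(k) = 1
Y = 84 (Y = 31 - 1*(-53) = 31 + 53 = 84)
E(7)*Y + (-6 + 6)*(4/V(2)) = 8*84 + (-6 + 6)*(4/1) = 672 + 0*(4*1) = 672 + 0*4 = 672 + 0 = 672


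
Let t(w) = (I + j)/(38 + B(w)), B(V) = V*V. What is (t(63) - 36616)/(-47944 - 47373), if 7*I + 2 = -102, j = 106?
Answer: 1027041546/2673546533 ≈ 0.38415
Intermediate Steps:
B(V) = V**2
I = -104/7 (I = -2/7 + (1/7)*(-102) = -2/7 - 102/7 = -104/7 ≈ -14.857)
t(w) = 638/(7*(38 + w**2)) (t(w) = (-104/7 + 106)/(38 + w**2) = 638/(7*(38 + w**2)))
(t(63) - 36616)/(-47944 - 47373) = (638/(7*(38 + 63**2)) - 36616)/(-47944 - 47373) = (638/(7*(38 + 3969)) - 36616)/(-95317) = ((638/7)/4007 - 36616)*(-1/95317) = ((638/7)*(1/4007) - 36616)*(-1/95317) = (638/28049 - 36616)*(-1/95317) = -1027041546/28049*(-1/95317) = 1027041546/2673546533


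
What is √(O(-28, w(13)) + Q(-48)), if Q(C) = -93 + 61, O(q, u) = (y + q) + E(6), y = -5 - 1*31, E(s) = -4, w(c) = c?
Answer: 10*I ≈ 10.0*I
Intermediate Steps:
y = -36 (y = -5 - 31 = -36)
O(q, u) = -40 + q (O(q, u) = (-36 + q) - 4 = -40 + q)
Q(C) = -32
√(O(-28, w(13)) + Q(-48)) = √((-40 - 28) - 32) = √(-68 - 32) = √(-100) = 10*I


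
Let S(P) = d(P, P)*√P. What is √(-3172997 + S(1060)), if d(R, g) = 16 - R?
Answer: √(-3172997 - 2088*√265) ≈ 1790.8*I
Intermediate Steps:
S(P) = √P*(16 - P) (S(P) = (16 - P)*√P = √P*(16 - P))
√(-3172997 + S(1060)) = √(-3172997 + √1060*(16 - 1*1060)) = √(-3172997 + (2*√265)*(16 - 1060)) = √(-3172997 + (2*√265)*(-1044)) = √(-3172997 - 2088*√265)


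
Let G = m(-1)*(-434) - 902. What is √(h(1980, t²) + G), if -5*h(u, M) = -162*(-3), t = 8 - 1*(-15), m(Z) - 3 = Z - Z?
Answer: I*√57530/5 ≈ 47.971*I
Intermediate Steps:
m(Z) = 3 (m(Z) = 3 + (Z - Z) = 3 + 0 = 3)
t = 23 (t = 8 + 15 = 23)
G = -2204 (G = 3*(-434) - 902 = -1302 - 902 = -2204)
h(u, M) = -486/5 (h(u, M) = -(-162)*(-3)/5 = -⅕*486 = -486/5)
√(h(1980, t²) + G) = √(-486/5 - 2204) = √(-11506/5) = I*√57530/5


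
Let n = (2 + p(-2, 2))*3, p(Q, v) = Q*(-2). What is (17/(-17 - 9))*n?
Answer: -153/13 ≈ -11.769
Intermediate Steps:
p(Q, v) = -2*Q
n = 18 (n = (2 - 2*(-2))*3 = (2 + 4)*3 = 6*3 = 18)
(17/(-17 - 9))*n = (17/(-17 - 9))*18 = (17/(-26))*18 = -1/26*17*18 = -17/26*18 = -153/13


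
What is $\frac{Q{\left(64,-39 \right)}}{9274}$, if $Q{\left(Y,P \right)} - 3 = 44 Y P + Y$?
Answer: $- \frac{109757}{9274} \approx -11.835$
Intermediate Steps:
$Q{\left(Y,P \right)} = 3 + Y + 44 P Y$ ($Q{\left(Y,P \right)} = 3 + \left(44 Y P + Y\right) = 3 + \left(44 P Y + Y\right) = 3 + \left(Y + 44 P Y\right) = 3 + Y + 44 P Y$)
$\frac{Q{\left(64,-39 \right)}}{9274} = \frac{3 + 64 + 44 \left(-39\right) 64}{9274} = \left(3 + 64 - 109824\right) \frac{1}{9274} = \left(-109757\right) \frac{1}{9274} = - \frac{109757}{9274}$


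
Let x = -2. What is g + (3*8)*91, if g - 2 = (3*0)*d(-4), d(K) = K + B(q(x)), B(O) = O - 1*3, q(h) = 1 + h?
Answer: 2186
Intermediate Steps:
B(O) = -3 + O (B(O) = O - 3 = -3 + O)
d(K) = -4 + K (d(K) = K + (-3 + (1 - 2)) = K + (-3 - 1) = K - 4 = -4 + K)
g = 2 (g = 2 + (3*0)*(-4 - 4) = 2 + 0*(-8) = 2 + 0 = 2)
g + (3*8)*91 = 2 + (3*8)*91 = 2 + 24*91 = 2 + 2184 = 2186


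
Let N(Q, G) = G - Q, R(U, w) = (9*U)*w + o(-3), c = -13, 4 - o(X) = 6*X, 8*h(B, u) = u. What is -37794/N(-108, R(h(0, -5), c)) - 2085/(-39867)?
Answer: -4016826353/21594625 ≈ -186.01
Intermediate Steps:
h(B, u) = u/8
o(X) = 4 - 6*X
R(U, w) = 22 + 9*U*w (R(U, w) = (9*U)*w + (4 - 6*(-3)) = 9*U*w + (4 + 18) = 9*U*w + 22 = 22 + 9*U*w)
-37794/N(-108, R(h(0, -5), c)) - 2085/(-39867) = -37794/((22 + 9*((⅛)*(-5))*(-13)) - 1*(-108)) - 2085/(-39867) = -37794/((22 + 9*(-5/8)*(-13)) + 108) - 2085*(-1/39867) = -37794/((22 + 585/8) + 108) + 695/13289 = -37794/(761/8 + 108) + 695/13289 = -37794/1625/8 + 695/13289 = -37794*8/1625 + 695/13289 = -302352/1625 + 695/13289 = -4016826353/21594625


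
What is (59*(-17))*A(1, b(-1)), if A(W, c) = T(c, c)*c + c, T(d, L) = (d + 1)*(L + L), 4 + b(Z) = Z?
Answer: 205615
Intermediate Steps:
b(Z) = -4 + Z
T(d, L) = 2*L*(1 + d) (T(d, L) = (1 + d)*(2*L) = 2*L*(1 + d))
A(W, c) = c + 2*c**2*(1 + c) (A(W, c) = (2*c*(1 + c))*c + c = 2*c**2*(1 + c) + c = c + 2*c**2*(1 + c))
(59*(-17))*A(1, b(-1)) = (59*(-17))*((-4 - 1)*(1 + 2*(-4 - 1)*(1 + (-4 - 1)))) = -(-5015)*(1 + 2*(-5)*(1 - 5)) = -(-5015)*(1 + 2*(-5)*(-4)) = -(-5015)*(1 + 40) = -(-5015)*41 = -1003*(-205) = 205615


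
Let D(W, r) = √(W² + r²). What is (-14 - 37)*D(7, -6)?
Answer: -51*√85 ≈ -470.20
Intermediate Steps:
(-14 - 37)*D(7, -6) = (-14 - 37)*√(7² + (-6)²) = -51*√(49 + 36) = -51*√85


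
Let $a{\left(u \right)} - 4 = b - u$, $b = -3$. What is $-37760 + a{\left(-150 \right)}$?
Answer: $-37609$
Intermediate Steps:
$a{\left(u \right)} = 1 - u$ ($a{\left(u \right)} = 4 - \left(3 + u\right) = 1 - u$)
$-37760 + a{\left(-150 \right)} = -37760 + \left(1 - -150\right) = -37760 + \left(1 + 150\right) = -37760 + 151 = -37609$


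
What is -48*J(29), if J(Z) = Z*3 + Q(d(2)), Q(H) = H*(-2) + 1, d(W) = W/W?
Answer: -4128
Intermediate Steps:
d(W) = 1
Q(H) = 1 - 2*H (Q(H) = -2*H + 1 = 1 - 2*H)
J(Z) = -1 + 3*Z (J(Z) = Z*3 + (1 - 2*1) = 3*Z + (1 - 2) = 3*Z - 1 = -1 + 3*Z)
-48*J(29) = -48*(-1 + 3*29) = -48*(-1 + 87) = -48*86 = -4128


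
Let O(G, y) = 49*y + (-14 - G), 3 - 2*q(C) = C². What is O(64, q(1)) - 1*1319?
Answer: -1348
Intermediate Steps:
q(C) = 3/2 - C²/2
O(G, y) = -14 - G + 49*y
O(64, q(1)) - 1*1319 = (-14 - 1*64 + 49*(3/2 - ½*1²)) - 1*1319 = (-14 - 64 + 49*(3/2 - ½*1)) - 1319 = (-14 - 64 + 49*(3/2 - ½)) - 1319 = (-14 - 64 + 49*1) - 1319 = (-14 - 64 + 49) - 1319 = -29 - 1319 = -1348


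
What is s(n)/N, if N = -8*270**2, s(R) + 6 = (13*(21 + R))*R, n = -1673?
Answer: -17964671/291600 ≈ -61.607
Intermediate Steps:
s(R) = -6 + R*(273 + 13*R) (s(R) = -6 + (13*(21 + R))*R = -6 + (273 + 13*R)*R = -6 + R*(273 + 13*R))
N = -583200 (N = -8*72900 = -583200)
s(n)/N = (-6 + 13*(-1673)**2 + 273*(-1673))/(-583200) = (-6 + 13*2798929 - 456729)*(-1/583200) = (-6 + 36386077 - 456729)*(-1/583200) = 35929342*(-1/583200) = -17964671/291600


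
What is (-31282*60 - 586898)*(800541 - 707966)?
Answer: -228087951350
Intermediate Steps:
(-31282*60 - 586898)*(800541 - 707966) = (-1876920 - 586898)*92575 = -2463818*92575 = -228087951350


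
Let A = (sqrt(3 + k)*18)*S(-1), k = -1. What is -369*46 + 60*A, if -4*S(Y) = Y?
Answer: -16974 + 270*sqrt(2) ≈ -16592.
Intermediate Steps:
S(Y) = -Y/4
A = 9*sqrt(2)/2 (A = (sqrt(3 - 1)*18)*(-1/4*(-1)) = (sqrt(2)*18)*(1/4) = (18*sqrt(2))*(1/4) = 9*sqrt(2)/2 ≈ 6.3640)
-369*46 + 60*A = -369*46 + 60*(9*sqrt(2)/2) = -16974 + 270*sqrt(2)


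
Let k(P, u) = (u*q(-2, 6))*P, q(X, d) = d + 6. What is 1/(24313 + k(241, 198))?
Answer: 1/596929 ≈ 1.6752e-6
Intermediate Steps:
q(X, d) = 6 + d
k(P, u) = 12*P*u (k(P, u) = (u*(6 + 6))*P = (u*12)*P = (12*u)*P = 12*P*u)
1/(24313 + k(241, 198)) = 1/(24313 + 12*241*198) = 1/(24313 + 572616) = 1/596929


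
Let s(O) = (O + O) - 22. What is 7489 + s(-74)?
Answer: 7319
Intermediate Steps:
s(O) = -22 + 2*O (s(O) = 2*O - 22 = -22 + 2*O)
7489 + s(-74) = 7489 + (-22 + 2*(-74)) = 7489 + (-22 - 148) = 7489 - 170 = 7319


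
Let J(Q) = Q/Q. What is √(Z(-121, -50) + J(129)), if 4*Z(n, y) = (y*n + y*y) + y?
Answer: √2126 ≈ 46.109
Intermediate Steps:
J(Q) = 1
Z(n, y) = y/4 + y²/4 + n*y/4 (Z(n, y) = ((y*n + y*y) + y)/4 = ((n*y + y²) + y)/4 = ((y² + n*y) + y)/4 = (y + y² + n*y)/4 = y/4 + y²/4 + n*y/4)
√(Z(-121, -50) + J(129)) = √((¼)*(-50)*(1 - 121 - 50) + 1) = √((¼)*(-50)*(-170) + 1) = √(2125 + 1) = √2126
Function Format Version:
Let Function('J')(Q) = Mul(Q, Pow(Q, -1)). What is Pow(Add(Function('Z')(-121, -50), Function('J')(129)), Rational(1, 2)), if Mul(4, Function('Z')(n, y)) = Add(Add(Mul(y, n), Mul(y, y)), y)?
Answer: Pow(2126, Rational(1, 2)) ≈ 46.109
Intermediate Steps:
Function('J')(Q) = 1
Function('Z')(n, y) = Add(Mul(Rational(1, 4), y), Mul(Rational(1, 4), Pow(y, 2)), Mul(Rational(1, 4), n, y)) (Function('Z')(n, y) = Mul(Rational(1, 4), Add(Add(Mul(y, n), Mul(y, y)), y)) = Mul(Rational(1, 4), Add(Add(Mul(n, y), Pow(y, 2)), y)) = Mul(Rational(1, 4), Add(Add(Pow(y, 2), Mul(n, y)), y)) = Mul(Rational(1, 4), Add(y, Pow(y, 2), Mul(n, y))) = Add(Mul(Rational(1, 4), y), Mul(Rational(1, 4), Pow(y, 2)), Mul(Rational(1, 4), n, y)))
Pow(Add(Function('Z')(-121, -50), Function('J')(129)), Rational(1, 2)) = Pow(Add(Mul(Rational(1, 4), -50, Add(1, -121, -50)), 1), Rational(1, 2)) = Pow(Add(Mul(Rational(1, 4), -50, -170), 1), Rational(1, 2)) = Pow(Add(2125, 1), Rational(1, 2)) = Pow(2126, Rational(1, 2))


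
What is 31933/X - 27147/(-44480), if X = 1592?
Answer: 182949733/8851520 ≈ 20.669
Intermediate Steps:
31933/X - 27147/(-44480) = 31933/1592 - 27147/(-44480) = 31933*(1/1592) - 27147*(-1/44480) = 31933/1592 + 27147/44480 = 182949733/8851520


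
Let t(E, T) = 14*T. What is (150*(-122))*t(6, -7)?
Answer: 1793400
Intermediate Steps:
(150*(-122))*t(6, -7) = (150*(-122))*(14*(-7)) = -18300*(-98) = 1793400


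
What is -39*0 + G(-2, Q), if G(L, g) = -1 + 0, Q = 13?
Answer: -1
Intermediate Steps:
G(L, g) = -1
-39*0 + G(-2, Q) = -39*0 - 1 = 0 - 1 = -1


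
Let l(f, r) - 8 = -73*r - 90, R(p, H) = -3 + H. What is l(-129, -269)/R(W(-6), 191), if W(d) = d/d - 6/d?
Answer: 19555/188 ≈ 104.02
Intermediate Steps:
W(d) = 1 - 6/d
l(f, r) = -82 - 73*r (l(f, r) = 8 + (-73*r - 90) = 8 + (-90 - 73*r) = -82 - 73*r)
l(-129, -269)/R(W(-6), 191) = (-82 - 73*(-269))/(-3 + 191) = (-82 + 19637)/188 = 19555*(1/188) = 19555/188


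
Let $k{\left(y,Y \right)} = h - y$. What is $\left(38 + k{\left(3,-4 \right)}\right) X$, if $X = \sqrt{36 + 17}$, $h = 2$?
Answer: $37 \sqrt{53} \approx 269.36$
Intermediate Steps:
$X = \sqrt{53} \approx 7.2801$
$k{\left(y,Y \right)} = 2 - y$
$\left(38 + k{\left(3,-4 \right)}\right) X = \left(38 + \left(2 - 3\right)\right) \sqrt{53} = \left(38 - 1\right) \sqrt{53} = 37 \sqrt{53}$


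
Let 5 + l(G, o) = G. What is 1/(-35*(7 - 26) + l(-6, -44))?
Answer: 1/654 ≈ 0.0015291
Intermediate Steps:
l(G, o) = -5 + G
1/(-35*(7 - 26) + l(-6, -44)) = 1/(-35*(7 - 26) + (-5 - 6)) = 1/(-35*(-19) - 11) = 1/(665 - 11) = 1/654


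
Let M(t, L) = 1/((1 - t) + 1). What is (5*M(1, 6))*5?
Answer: 25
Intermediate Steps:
M(t, L) = 1/(2 - t)
(5*M(1, 6))*5 = (5*(-1/(-2 + 1)))*5 = (5*(-1/(-1)))*5 = (5*(-1*(-1)))*5 = (5*1)*5 = 5*5 = 25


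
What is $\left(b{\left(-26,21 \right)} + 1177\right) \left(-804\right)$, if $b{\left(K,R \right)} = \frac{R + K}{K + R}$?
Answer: $-947112$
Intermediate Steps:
$b{\left(K,R \right)} = 1$ ($b{\left(K,R \right)} = \frac{K + R}{K + R} = 1$)
$\left(b{\left(-26,21 \right)} + 1177\right) \left(-804\right) = \left(1 + 1177\right) \left(-804\right) = 1178 \left(-804\right) = -947112$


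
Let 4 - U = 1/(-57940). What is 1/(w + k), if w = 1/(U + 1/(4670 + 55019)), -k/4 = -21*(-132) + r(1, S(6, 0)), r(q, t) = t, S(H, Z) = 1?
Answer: -13833640269/153439279483088 ≈ -9.0157e-5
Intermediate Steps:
k = -11092 (k = -4*(-21*(-132) + 1) = -4*(2772 + 1) = -4*2773 = -11092)
U = 231761/57940 (U = 4 - 1/(-57940) = 4 - 1*(-1/57940) = 4 + 1/57940 = 231761/57940 ≈ 4.0000)
w = 3458380660/13833640269 (w = 1/(231761/57940 + 1/(4670 + 55019)) = 1/(231761/57940 + 1/59689) = 1/(13833640269/3458380660) = 3458380660/13833640269 ≈ 0.25000)
1/(w + k) = 1/(3458380660/13833640269 - 11092) = 1/(-153439279483088/13833640269) = -13833640269/153439279483088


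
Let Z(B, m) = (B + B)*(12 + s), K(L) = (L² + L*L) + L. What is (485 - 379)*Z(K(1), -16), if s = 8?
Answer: 12720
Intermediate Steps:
K(L) = L + 2*L² (K(L) = (L² + L²) + L = 2*L² + L = L + 2*L²)
Z(B, m) = 40*B (Z(B, m) = (B + B)*(12 + 8) = (2*B)*20 = 40*B)
(485 - 379)*Z(K(1), -16) = (485 - 379)*(40*(1*(1 + 2*1))) = 106*(40*(1*(1 + 2))) = 106*(40*(1*3)) = 106*(40*3) = 106*120 = 12720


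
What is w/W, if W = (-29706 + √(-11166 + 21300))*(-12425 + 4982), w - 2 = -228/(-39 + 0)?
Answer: 168334/4743536341401 + 17*√1126/4743536341401 ≈ 3.5607e-8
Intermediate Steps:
w = 102/13 (w = 2 - 228/(-39 + 0) = 2 - 228/(-39) = 2 - 228*(-1/39) = 2 + 76/13 = 102/13 ≈ 7.8462)
W = 221101758 - 22329*√1126 (W = (-29706 + √10134)*(-7443) = (-29706 + 3*√1126)*(-7443) = 221101758 - 22329*√1126 ≈ 2.2035e+8)
w/W = 102/(13*(221101758 - 22329*√1126))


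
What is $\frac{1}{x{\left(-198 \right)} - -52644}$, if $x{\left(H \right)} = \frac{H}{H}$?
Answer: $\frac{1}{52645} \approx 1.8995 \cdot 10^{-5}$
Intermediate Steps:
$x{\left(H \right)} = 1$
$\frac{1}{x{\left(-198 \right)} - -52644} = \frac{1}{1 - -52644} = \frac{1}{1 + 52644} = \frac{1}{52645}$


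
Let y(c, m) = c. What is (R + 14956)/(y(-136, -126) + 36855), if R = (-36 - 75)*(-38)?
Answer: 19174/36719 ≈ 0.52218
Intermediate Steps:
R = 4218 (R = -111*(-38) = 4218)
(R + 14956)/(y(-136, -126) + 36855) = (4218 + 14956)/(-136 + 36855) = 19174/36719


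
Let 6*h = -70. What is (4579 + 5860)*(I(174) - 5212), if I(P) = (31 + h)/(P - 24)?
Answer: -12241512569/225 ≈ -5.4407e+7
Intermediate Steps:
h = -35/3 (h = (⅙)*(-70) = -35/3 ≈ -11.667)
I(P) = 58/(3*(-24 + P)) (I(P) = (31 - 35/3)/(P - 24) = 58/(3*(-24 + P)))
(4579 + 5860)*(I(174) - 5212) = (4579 + 5860)*(58/(3*(-24 + 174)) - 5212) = 10439*((58/3)/150 - 5212) = 10439*((58/3)*(1/150) - 5212) = 10439*(29/225 - 5212) = 10439*(-1172671/225) = -12241512569/225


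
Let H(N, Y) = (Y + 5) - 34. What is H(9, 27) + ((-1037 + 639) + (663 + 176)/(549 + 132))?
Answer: -271561/681 ≈ -398.77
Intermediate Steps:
H(N, Y) = -29 + Y (H(N, Y) = (5 + Y) - 34 = -29 + Y)
H(9, 27) + ((-1037 + 639) + (663 + 176)/(549 + 132)) = (-29 + 27) + ((-1037 + 639) + (663 + 176)/(549 + 132)) = -2 + (-398 + 839/681) = -2 - 270199/681 = -271561/681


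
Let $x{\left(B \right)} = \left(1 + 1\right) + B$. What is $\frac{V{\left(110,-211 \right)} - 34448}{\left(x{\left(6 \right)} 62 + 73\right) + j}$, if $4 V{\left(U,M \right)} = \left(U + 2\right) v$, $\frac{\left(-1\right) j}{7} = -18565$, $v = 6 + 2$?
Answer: $- \frac{2852}{10877} \approx -0.2622$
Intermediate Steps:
$v = 8$
$j = 129955$ ($j = \left(-7\right) \left(-18565\right) = 129955$)
$x{\left(B \right)} = 2 + B$
$V{\left(U,M \right)} = 4 + 2 U$ ($V{\left(U,M \right)} = \frac{\left(U + 2\right) 8}{4} = \frac{\left(2 + U\right) 8}{4} = \frac{16 + 8 U}{4} = 4 + 2 U$)
$\frac{V{\left(110,-211 \right)} - 34448}{\left(x{\left(6 \right)} 62 + 73\right) + j} = \frac{\left(4 + 2 \cdot 110\right) - 34448}{\left(\left(2 + 6\right) 62 + 73\right) + 129955} = \frac{\left(4 + 220\right) - 34448}{\left(8 \cdot 62 + 73\right) + 129955} = \frac{224 - 34448}{\left(496 + 73\right) + 129955} = - \frac{34224}{569 + 129955} = - \frac{34224}{130524} = \left(-34224\right) \frac{1}{130524} = - \frac{2852}{10877}$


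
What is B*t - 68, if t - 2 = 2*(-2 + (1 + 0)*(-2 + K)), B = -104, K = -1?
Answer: 764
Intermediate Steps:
t = -8 (t = 2 + 2*(-2 + (1 + 0)*(-2 - 1)) = 2 + 2*(-2 + 1*(-3)) = 2 + 2*(-2 - 3) = 2 + 2*(-5) = 2 - 10 = -8)
B*t - 68 = -104*(-8) - 68 = 832 - 68 = 764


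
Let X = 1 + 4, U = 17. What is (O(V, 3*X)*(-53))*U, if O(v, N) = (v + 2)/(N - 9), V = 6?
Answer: -3604/3 ≈ -1201.3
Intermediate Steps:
X = 5
O(v, N) = (2 + v)/(-9 + N)
(O(V, 3*X)*(-53))*U = (((2 + 6)/(-9 + 3*5))*(-53))*17 = ((8/(-9 + 15))*(-53))*17 = ((8/6)*(-53))*17 = (((⅙)*8)*(-53))*17 = ((4/3)*(-53))*17 = -212/3*17 = -3604/3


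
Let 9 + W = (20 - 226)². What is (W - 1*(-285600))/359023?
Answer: 46861/51289 ≈ 0.91367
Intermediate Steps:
W = 42427 (W = -9 + (20 - 226)² = -9 + (-206)² = -9 + 42436 = 42427)
(W - 1*(-285600))/359023 = (42427 - 1*(-285600))/359023 = (42427 + 285600)*(1/359023) = 328027*(1/359023) = 46861/51289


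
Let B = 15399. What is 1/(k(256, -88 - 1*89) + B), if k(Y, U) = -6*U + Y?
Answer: 1/16717 ≈ 5.9819e-5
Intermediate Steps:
k(Y, U) = Y - 6*U
1/(k(256, -88 - 1*89) + B) = 1/((256 - 6*(-88 - 1*89)) + 15399) = 1/((256 - 6*(-88 - 89)) + 15399) = 1/((256 - 6*(-177)) + 15399) = 1/((256 + 1062) + 15399) = 1/(1318 + 15399) = 1/16717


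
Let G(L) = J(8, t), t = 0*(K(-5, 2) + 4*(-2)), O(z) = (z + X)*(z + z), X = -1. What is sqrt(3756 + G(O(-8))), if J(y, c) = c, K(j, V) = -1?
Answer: 2*sqrt(939) ≈ 61.286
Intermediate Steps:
O(z) = 2*z*(-1 + z) (O(z) = (z - 1)*(z + z) = (-1 + z)*(2*z) = 2*z*(-1 + z))
t = 0 (t = 0*(-1 + 4*(-2)) = 0*(-1 - 8) = 0*(-9) = 0)
G(L) = 0
sqrt(3756 + G(O(-8))) = sqrt(3756 + 0) = sqrt(3756) = 2*sqrt(939)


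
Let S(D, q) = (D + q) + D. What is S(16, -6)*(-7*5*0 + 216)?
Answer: 5616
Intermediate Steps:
S(D, q) = q + 2*D
S(16, -6)*(-7*5*0 + 216) = (-6 + 2*16)*(-7*5*0 + 216) = (-6 + 32)*(-35*0 + 216) = 26*(0 + 216) = 26*216 = 5616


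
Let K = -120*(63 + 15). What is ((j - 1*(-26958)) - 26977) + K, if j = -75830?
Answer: -85209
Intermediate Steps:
K = -9360 (K = -120*78 = -9360)
((j - 1*(-26958)) - 26977) + K = ((-75830 - 1*(-26958)) - 26977) - 9360 = ((-75830 + 26958) - 26977) - 9360 = (-48872 - 26977) - 9360 = -75849 - 9360 = -85209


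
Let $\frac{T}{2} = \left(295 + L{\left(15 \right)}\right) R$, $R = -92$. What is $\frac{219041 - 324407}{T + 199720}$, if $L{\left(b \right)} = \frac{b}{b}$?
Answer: $- \frac{52683}{72628} \approx -0.72538$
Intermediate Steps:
$L{\left(b \right)} = 1$
$T = -54464$ ($T = 2 \left(295 + 1\right) \left(-92\right) = 2 \cdot 296 \left(-92\right) = 2 \left(-27232\right) = -54464$)
$\frac{219041 - 324407}{T + 199720} = \frac{219041 - 324407}{-54464 + 199720} = - \frac{105366}{145256} = \left(-105366\right) \frac{1}{145256} = - \frac{52683}{72628}$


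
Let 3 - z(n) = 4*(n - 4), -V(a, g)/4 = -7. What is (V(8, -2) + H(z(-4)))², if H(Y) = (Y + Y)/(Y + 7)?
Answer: 7921/9 ≈ 880.11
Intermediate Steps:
V(a, g) = 28 (V(a, g) = -4*(-7) = 28)
z(n) = 19 - 4*n (z(n) = 3 - 4*(n - 4) = 3 - 4*(-4 + n) = 3 - (-16 + 4*n) = 3 + (16 - 4*n) = 19 - 4*n)
H(Y) = 2*Y/(7 + Y) (H(Y) = (2*Y)/(7 + Y) = 2*Y/(7 + Y))
(V(8, -2) + H(z(-4)))² = (28 + 2*(19 - 4*(-4))/(7 + (19 - 4*(-4))))² = (28 + 2*(19 + 16)/(7 + (19 + 16)))² = (28 + 2*35/(7 + 35))² = (28 + 2*35/42)² = (28 + 2*35*(1/42))² = (28 + 5/3)² = (89/3)² = 7921/9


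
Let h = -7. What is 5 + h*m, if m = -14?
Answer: 103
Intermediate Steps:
5 + h*m = 5 - 7*(-14) = 5 + 98 = 103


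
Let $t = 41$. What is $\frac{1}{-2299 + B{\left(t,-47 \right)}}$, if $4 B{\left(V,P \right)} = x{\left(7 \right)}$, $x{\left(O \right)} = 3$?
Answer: $- \frac{4}{9193} \approx -0.00043511$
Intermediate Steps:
$B{\left(V,P \right)} = \frac{3}{4}$ ($B{\left(V,P \right)} = \frac{1}{4} \cdot 3 = \frac{3}{4}$)
$\frac{1}{-2299 + B{\left(t,-47 \right)}} = \frac{1}{-2299 + \frac{3}{4}} = \frac{1}{- \frac{9193}{4}} = - \frac{4}{9193}$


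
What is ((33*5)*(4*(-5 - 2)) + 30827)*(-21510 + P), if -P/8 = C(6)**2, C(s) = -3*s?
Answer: -631641114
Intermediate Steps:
P = -2592 (P = -8*(-3*6)**2 = -8*(-18)**2 = -8*324 = -2592)
((33*5)*(4*(-5 - 2)) + 30827)*(-21510 + P) = ((33*5)*(4*(-5 - 2)) + 30827)*(-21510 - 2592) = (165*(4*(-7)) + 30827)*(-24102) = (165*(-28) + 30827)*(-24102) = (-4620 + 30827)*(-24102) = 26207*(-24102) = -631641114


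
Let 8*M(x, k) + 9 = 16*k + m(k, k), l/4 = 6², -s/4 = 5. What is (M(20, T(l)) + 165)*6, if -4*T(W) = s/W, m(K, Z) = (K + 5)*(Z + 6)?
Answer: 27826441/27648 ≈ 1006.5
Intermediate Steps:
s = -20 (s = -4*5 = -20)
l = 144 (l = 4*6² = 4*36 = 144)
m(K, Z) = (5 + K)*(6 + Z)
T(W) = 5/W (T(W) = -(-5)/W = 5/W)
M(x, k) = 21/8 + k²/8 + 27*k/8 (M(x, k) = -9/8 + (16*k + (30 + 5*k + 6*k + k*k))/8 = -9/8 + (16*k + (30 + 5*k + 6*k + k²))/8 = -9/8 + (16*k + (30 + k² + 11*k))/8 = -9/8 + (30 + k² + 27*k)/8 = -9/8 + (15/4 + k²/8 + 27*k/8) = 21/8 + k²/8 + 27*k/8)
(M(20, T(l)) + 165)*6 = ((21/8 + (5/144)²/8 + 27*(5/144)/8) + 165)*6 = ((21/8 + (5*(1/144))²/8 + 27*(5*(1/144))/8) + 165)*6 = ((21/8 + (5/144)²/8 + (27/8)*(5/144)) + 165)*6 = ((21/8 + (⅛)*(25/20736) + 15/128) + 165)*6 = ((21/8 + 25/165888 + 15/128) + 165)*6 = (454921/165888 + 165)*6 = (27826441/165888)*6 = 27826441/27648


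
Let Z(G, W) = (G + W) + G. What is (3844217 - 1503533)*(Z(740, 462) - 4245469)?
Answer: -9932755752468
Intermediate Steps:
Z(G, W) = W + 2*G
(3844217 - 1503533)*(Z(740, 462) - 4245469) = (3844217 - 1503533)*((462 + 2*740) - 4245469) = 2340684*((462 + 1480) - 4245469) = 2340684*(1942 - 4245469) = 2340684*(-4243527) = -9932755752468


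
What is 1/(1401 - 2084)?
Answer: -1/683 ≈ -0.0014641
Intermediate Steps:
1/(1401 - 2084) = 1/(-683) = -1/683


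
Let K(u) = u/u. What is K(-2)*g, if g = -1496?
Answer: -1496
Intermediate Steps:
K(u) = 1
K(-2)*g = 1*(-1496) = -1496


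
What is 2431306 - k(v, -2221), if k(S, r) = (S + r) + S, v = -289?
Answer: 2434105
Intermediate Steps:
k(S, r) = r + 2*S
2431306 - k(v, -2221) = 2431306 - (-2221 + 2*(-289)) = 2431306 - (-2221 - 578) = 2431306 - 1*(-2799) = 2431306 + 2799 = 2434105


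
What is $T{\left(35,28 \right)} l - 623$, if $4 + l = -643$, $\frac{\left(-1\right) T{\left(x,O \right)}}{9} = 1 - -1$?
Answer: $11023$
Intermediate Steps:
$T{\left(x,O \right)} = -18$ ($T{\left(x,O \right)} = - 9 \left(1 - -1\right) = - 9 \left(1 + 1\right) = \left(-9\right) 2 = -18$)
$l = -647$ ($l = -4 - 643 = -647$)
$T{\left(35,28 \right)} l - 623 = \left(-18\right) \left(-647\right) - 623 = 11646 - 623 = 11023$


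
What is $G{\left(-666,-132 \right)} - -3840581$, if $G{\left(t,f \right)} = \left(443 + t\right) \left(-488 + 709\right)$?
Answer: $3791298$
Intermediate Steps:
$G{\left(t,f \right)} = 97903 + 221 t$ ($G{\left(t,f \right)} = \left(443 + t\right) 221 = 97903 + 221 t$)
$G{\left(-666,-132 \right)} - -3840581 = \left(97903 + 221 \left(-666\right)\right) - -3840581 = \left(97903 - 147186\right) + 3840581 = -49283 + 3840581 = 3791298$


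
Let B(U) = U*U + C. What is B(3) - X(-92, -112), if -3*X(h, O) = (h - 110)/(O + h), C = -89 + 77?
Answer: -817/306 ≈ -2.6699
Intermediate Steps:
C = -12
X(h, O) = -(-110 + h)/(3*(O + h)) (X(h, O) = -(h - 110)/(3*(O + h)) = -(-110 + h)/(3*(O + h)))
B(U) = -12 + U² (B(U) = U*U - 12 = U² - 12 = -12 + U²)
B(3) - X(-92, -112) = (-12 + 3²) - (110 - 1*(-92))/(3*(-112 - 92)) = (-12 + 9) - (110 + 92)/(3*(-204)) = -3 - (-1)*202/(3*204) = -3 - 1*(-101/306) = -3 + 101/306 = -817/306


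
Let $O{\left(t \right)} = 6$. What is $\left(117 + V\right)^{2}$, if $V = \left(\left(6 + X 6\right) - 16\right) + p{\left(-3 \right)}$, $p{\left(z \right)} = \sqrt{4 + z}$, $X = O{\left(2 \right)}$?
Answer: $20736$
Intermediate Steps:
$X = 6$
$V = 27$ ($V = \left(\left(6 + 6 \cdot 6\right) - 16\right) + \sqrt{4 - 3} = \left(\left(6 + 36\right) - 16\right) + \sqrt{1} = \left(42 - 16\right) + 1 = 26 + 1 = 27$)
$\left(117 + V\right)^{2} = \left(117 + 27\right)^{2} = 144^{2} = 20736$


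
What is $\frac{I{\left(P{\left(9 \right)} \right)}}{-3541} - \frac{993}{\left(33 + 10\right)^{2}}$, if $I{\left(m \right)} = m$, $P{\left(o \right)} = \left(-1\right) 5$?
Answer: $- \frac{3506968}{6547309} \approx -0.53563$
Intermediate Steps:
$P{\left(o \right)} = -5$
$\frac{I{\left(P{\left(9 \right)} \right)}}{-3541} - \frac{993}{\left(33 + 10\right)^{2}} = - \frac{5}{-3541} - \frac{993}{\left(33 + 10\right)^{2}} = \left(-5\right) \left(- \frac{1}{3541}\right) - \frac{993}{43^{2}} = \frac{5}{3541} - \frac{993}{1849} = - \frac{3506968}{6547309}$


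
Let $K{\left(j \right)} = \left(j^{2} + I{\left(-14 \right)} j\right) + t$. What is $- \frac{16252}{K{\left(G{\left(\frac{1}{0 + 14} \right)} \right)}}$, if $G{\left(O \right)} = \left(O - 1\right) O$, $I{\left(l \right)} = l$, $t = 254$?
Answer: $- \frac{624336832}{9793505} \approx -63.75$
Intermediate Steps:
$G{\left(O \right)} = O \left(-1 + O\right)$ ($G{\left(O \right)} = \left(-1 + O\right) O = O \left(-1 + O\right)$)
$K{\left(j \right)} = 254 + j^{2} - 14 j$ ($K{\left(j \right)} = \left(j^{2} - 14 j\right) + 254 = 254 + j^{2} - 14 j$)
$- \frac{16252}{K{\left(G{\left(\frac{1}{0 + 14} \right)} \right)}} = - \frac{16252}{254 + \left(\frac{-1 + \frac{1}{0 + 14}}{0 + 14}\right)^{2} - 14 \frac{-1 + \frac{1}{0 + 14}}{0 + 14}} = - \frac{16252}{254 + \left(\frac{-1 + \frac{1}{14}}{14}\right)^{2} - 14 \frac{-1 + \frac{1}{14}}{14}} = - \frac{16252}{254 + \left(\frac{1}{14} \left(- \frac{13}{14}\right)\right)^{2} - 14 \cdot \frac{1}{14} \left(- \frac{13}{14}\right)} = - \frac{16252}{254 + \left(- \frac{13}{196}\right)^{2} - - \frac{13}{14}} = - \frac{16252}{254 + \frac{169}{38416} + \frac{13}{14}} = - \frac{16252}{\frac{9793505}{38416}} = \left(-16252\right) \frac{38416}{9793505} = - \frac{624336832}{9793505}$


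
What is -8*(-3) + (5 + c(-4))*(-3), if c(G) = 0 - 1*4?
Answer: 21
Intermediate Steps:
c(G) = -4 (c(G) = 0 - 4 = -4)
-8*(-3) + (5 + c(-4))*(-3) = -8*(-3) + (5 - 4)*(-3) = 24 + 1*(-3) = 24 - 3 = 21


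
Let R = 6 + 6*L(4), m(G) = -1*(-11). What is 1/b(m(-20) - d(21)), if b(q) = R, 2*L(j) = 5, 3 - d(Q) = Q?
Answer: 1/21 ≈ 0.047619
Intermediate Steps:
m(G) = 11
d(Q) = 3 - Q
L(j) = 5/2 (L(j) = (½)*5 = 5/2)
R = 21 (R = 6 + 6*(5/2) = 6 + 15 = 21)
b(q) = 21
1/b(m(-20) - d(21)) = 1/21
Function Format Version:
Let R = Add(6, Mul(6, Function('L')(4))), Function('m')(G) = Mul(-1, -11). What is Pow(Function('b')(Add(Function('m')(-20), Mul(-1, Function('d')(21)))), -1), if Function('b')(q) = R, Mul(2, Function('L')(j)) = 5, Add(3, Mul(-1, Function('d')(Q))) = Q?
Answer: Rational(1, 21) ≈ 0.047619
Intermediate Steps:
Function('m')(G) = 11
Function('d')(Q) = Add(3, Mul(-1, Q))
Function('L')(j) = Rational(5, 2) (Function('L')(j) = Mul(Rational(1, 2), 5) = Rational(5, 2))
R = 21 (R = Add(6, Mul(6, Rational(5, 2))) = Add(6, 15) = 21)
Function('b')(q) = 21
Pow(Function('b')(Add(Function('m')(-20), Mul(-1, Function('d')(21)))), -1) = Pow(21, -1) = Rational(1, 21)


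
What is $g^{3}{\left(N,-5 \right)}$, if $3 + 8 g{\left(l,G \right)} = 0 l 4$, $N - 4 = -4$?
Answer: $- \frac{27}{512} \approx -0.052734$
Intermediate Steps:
$N = 0$ ($N = 4 - 4 = 0$)
$g{\left(l,G \right)} = - \frac{3}{8}$ ($g{\left(l,G \right)} = - \frac{3}{8} + \frac{0 l 4}{8} = - \frac{3}{8} + \frac{0 \cdot 4}{8} = - \frac{3}{8} + \frac{1}{8} \cdot 0 = - \frac{3}{8} + 0 = - \frac{3}{8}$)
$g^{3}{\left(N,-5 \right)} = \left(- \frac{3}{8}\right)^{3} = - \frac{27}{512}$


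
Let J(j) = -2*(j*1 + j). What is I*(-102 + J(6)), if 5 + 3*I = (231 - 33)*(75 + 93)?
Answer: -1396878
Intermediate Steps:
I = 33259/3 (I = -5/3 + ((231 - 33)*(75 + 93))/3 = -5/3 + (198*168)/3 = -5/3 + (⅓)*33264 = -5/3 + 11088 = 33259/3 ≈ 11086.)
J(j) = -4*j (J(j) = -2*(j + j) = -4*j)
I*(-102 + J(6)) = 33259*(-102 - 4*6)/3 = 33259*(-102 - 24)/3 = (33259/3)*(-126) = -1396878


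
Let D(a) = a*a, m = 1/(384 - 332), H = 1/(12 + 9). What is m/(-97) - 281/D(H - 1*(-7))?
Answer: -156269857/27620944 ≈ -5.6577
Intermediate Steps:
H = 1/21 ≈ 0.047619
m = 1/52 ≈ 0.019231
D(a) = a²
m/(-97) - 281/D(H - 1*(-7)) = (1/52)/(-97) - 281/(1/21 - 1*(-7))² = (1/52)*(-1/97) - 281/(1/21 + 7)² = -1/5044 - 281/((148/21)²) = -1/5044 - 281/21904/441 = -1/5044 - 281*441/21904 = -1/5044 - 123921/21904 = -156269857/27620944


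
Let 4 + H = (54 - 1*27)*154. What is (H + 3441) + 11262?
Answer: 18857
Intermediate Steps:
H = 4154 (H = -4 + (54 - 1*27)*154 = -4 + (54 - 27)*154 = -4 + 27*154 = -4 + 4158 = 4154)
(H + 3441) + 11262 = (4154 + 3441) + 11262 = 7595 + 11262 = 18857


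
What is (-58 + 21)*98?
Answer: -3626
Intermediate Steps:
(-58 + 21)*98 = -37*98 = -3626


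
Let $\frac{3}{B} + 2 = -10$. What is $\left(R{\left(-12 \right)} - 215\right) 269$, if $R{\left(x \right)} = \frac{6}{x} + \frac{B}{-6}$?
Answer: $- \frac{1390999}{24} \approx -57958.0$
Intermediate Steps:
$B = - \frac{1}{4}$ ($B = \frac{3}{-2 - 10} = \frac{3}{-12} = 3 \left(- \frac{1}{12}\right) = - \frac{1}{4} \approx -0.25$)
$R{\left(x \right)} = \frac{1}{24} + \frac{6}{x}$ ($R{\left(x \right)} = \frac{6}{x} - \frac{1}{4 \left(-6\right)} = \frac{6}{x} - - \frac{1}{24} = \frac{6}{x} + \frac{1}{24} = \frac{1}{24} + \frac{6}{x}$)
$\left(R{\left(-12 \right)} - 215\right) 269 = \left(\frac{144 - 12}{24 \left(-12\right)} - 215\right) 269 = \left(\frac{1}{24} \left(- \frac{1}{12}\right) 132 - 215\right) 269 = \left(- \frac{11}{24} - 215\right) 269 = \left(- \frac{5171}{24}\right) 269 = - \frac{1390999}{24}$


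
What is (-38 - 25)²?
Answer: 3969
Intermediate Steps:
(-38 - 25)² = (-63)² = 3969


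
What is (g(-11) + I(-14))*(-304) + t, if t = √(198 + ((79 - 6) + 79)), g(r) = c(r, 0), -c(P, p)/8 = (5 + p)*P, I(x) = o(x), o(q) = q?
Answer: -129504 + 5*√14 ≈ -1.2949e+5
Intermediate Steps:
I(x) = x
c(P, p) = -8*P*(5 + p) (c(P, p) = -8*(5 + p)*P = -8*P*(5 + p))
g(r) = -40*r (g(r) = -8*r*(5 + 0) = -8*r*5 = -40*r)
t = 5*√14 (t = √(198 + (73 + 79)) = √(198 + 152) = √350 = 5*√14 ≈ 18.708)
(g(-11) + I(-14))*(-304) + t = (-40*(-11) - 14)*(-304) + 5*√14 = (440 - 14)*(-304) + 5*√14 = 426*(-304) + 5*√14 = -129504 + 5*√14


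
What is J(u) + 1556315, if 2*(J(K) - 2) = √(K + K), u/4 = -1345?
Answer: 1556317 + I*√2690 ≈ 1.5563e+6 + 51.865*I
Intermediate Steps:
u = -5380 (u = 4*(-1345) = -5380)
J(K) = 2 + √2*√K/2 (J(K) = 2 + √(K + K)/2 = 2 + √(2*K)/2 = 2 + (√2*√K)/2 = 2 + √2*√K/2)
J(u) + 1556315 = (2 + √2*√(-5380)/2) + 1556315 = (2 + √2*(2*I*√1345)/2) + 1556315 = (2 + I*√2690) + 1556315 = 1556317 + I*√2690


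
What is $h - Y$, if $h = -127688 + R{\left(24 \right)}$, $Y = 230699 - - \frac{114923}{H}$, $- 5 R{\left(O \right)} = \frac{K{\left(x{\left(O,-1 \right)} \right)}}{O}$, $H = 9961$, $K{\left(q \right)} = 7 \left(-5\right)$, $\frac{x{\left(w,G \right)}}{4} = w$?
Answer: $- \frac{85680118193}{239064} \approx -3.584 \cdot 10^{5}$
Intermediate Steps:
$x{\left(w,G \right)} = 4 w$
$K{\left(q \right)} = -35$
$R{\left(O \right)} = \frac{7}{O}$ ($R{\left(O \right)} = - \frac{\left(-35\right) \frac{1}{O}}{5} = \frac{7}{O}$)
$Y = \frac{2298107662}{9961}$ ($Y = 230699 - - \frac{114923}{9961} = 230699 + \frac{114923}{9961} = \frac{2298107662}{9961} \approx 2.3071 \cdot 10^{5}$)
$h = - \frac{3064505}{24}$ ($h = -127688 + \frac{7}{24} = - \frac{3064505}{24} \approx -1.2769 \cdot 10^{5}$)
$h - Y = - \frac{3064505}{24} - \frac{2298107662}{9961} = - \frac{85680118193}{239064}$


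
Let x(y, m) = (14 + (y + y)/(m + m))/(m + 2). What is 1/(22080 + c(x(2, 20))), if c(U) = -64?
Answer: 1/22016 ≈ 4.5422e-5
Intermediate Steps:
x(y, m) = (14 + y/m)/(2 + m) (x(y, m) = (14 + (2*y)/((2*m)))/(2 + m) = (14 + (2*y)*(1/(2*m)))/(2 + m) = (14 + y/m)/(2 + m))
1/(22080 + c(x(2, 20))) = 1/(22080 - 64) = 1/22016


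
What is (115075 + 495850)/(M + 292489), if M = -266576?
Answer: 610925/25913 ≈ 23.576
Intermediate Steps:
(115075 + 495850)/(M + 292489) = (115075 + 495850)/(-266576 + 292489) = 610925/25913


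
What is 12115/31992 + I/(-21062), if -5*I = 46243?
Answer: 1377618353/1684538760 ≈ 0.81780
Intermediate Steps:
I = -46243/5 (I = -⅕*46243 = -46243/5 ≈ -9248.6)
12115/31992 + I/(-21062) = 12115/31992 - 46243/5/(-21062) = 12115*(1/31992) - 46243/5*(-1/21062) = 12115/31992 + 46243/105310 = 1377618353/1684538760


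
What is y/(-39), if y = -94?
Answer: 94/39 ≈ 2.4103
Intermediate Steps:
y/(-39) = -94/(-39) = -94*(-1/39) = 94/39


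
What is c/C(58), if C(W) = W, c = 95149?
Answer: 3281/2 ≈ 1640.5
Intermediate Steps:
c/C(58) = 95149/58 = 95149*(1/58) = 3281/2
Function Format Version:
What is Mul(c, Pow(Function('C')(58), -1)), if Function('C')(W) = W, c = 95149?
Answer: Rational(3281, 2) ≈ 1640.5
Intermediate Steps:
Mul(c, Pow(Function('C')(58), -1)) = Mul(95149, Pow(58, -1)) = Mul(95149, Rational(1, 58)) = Rational(3281, 2)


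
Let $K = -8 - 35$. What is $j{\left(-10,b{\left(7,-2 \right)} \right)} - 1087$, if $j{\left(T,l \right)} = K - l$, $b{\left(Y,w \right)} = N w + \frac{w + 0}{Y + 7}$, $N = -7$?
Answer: $- \frac{8007}{7} \approx -1143.9$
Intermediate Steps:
$b{\left(Y,w \right)} = - 7 w + \frac{w}{7 + Y}$ ($b{\left(Y,w \right)} = - 7 w + \frac{w + 0}{Y + 7} = - 7 w + \frac{w}{7 + Y}$)
$K = -43$
$j{\left(T,l \right)} = -43 - l$
$j{\left(-10,b{\left(7,-2 \right)} \right)} - 1087 = \left(-43 - \left(-1\right) \left(-2\right) \frac{1}{7 + 7} \left(48 + 7 \cdot 7\right)\right) - 1087 = \left(-43 - \left(-1\right) \left(-2\right) \frac{1}{14} \left(48 + 49\right)\right) - 1087 = \left(-43 - \left(-1\right) \left(-2\right) \frac{1}{14} \cdot 97\right) - 1087 = \left(-43 - \frac{97}{7}\right) - 1087 = - \frac{398}{7} - 1087 = - \frac{8007}{7}$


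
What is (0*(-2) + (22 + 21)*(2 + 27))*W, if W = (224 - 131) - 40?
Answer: 66091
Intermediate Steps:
W = 53 (W = 93 - 40 = 53)
(0*(-2) + (22 + 21)*(2 + 27))*W = (0*(-2) + (22 + 21)*(2 + 27))*53 = (0 + 43*29)*53 = (0 + 1247)*53 = 1247*53 = 66091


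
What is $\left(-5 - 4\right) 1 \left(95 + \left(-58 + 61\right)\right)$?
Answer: $-882$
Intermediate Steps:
$\left(-5 - 4\right) 1 \left(95 + \left(-58 + 61\right)\right) = \left(-9\right) 1 \left(95 + 3\right) = \left(-9\right) 98 = -882$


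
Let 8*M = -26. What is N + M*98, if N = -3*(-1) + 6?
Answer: -619/2 ≈ -309.50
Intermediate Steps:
M = -13/4 (M = (⅛)*(-26) = -13/4 ≈ -3.2500)
N = 9 (N = 3 + 6 = 9)
N + M*98 = 9 - 13/4*98 = 9 - 637/2 = -619/2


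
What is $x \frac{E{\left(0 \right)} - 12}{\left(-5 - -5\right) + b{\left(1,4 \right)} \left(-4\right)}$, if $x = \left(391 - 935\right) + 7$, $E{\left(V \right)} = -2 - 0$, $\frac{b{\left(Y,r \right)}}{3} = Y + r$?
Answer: $- \frac{1253}{10} \approx -125.3$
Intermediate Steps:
$b{\left(Y,r \right)} = 3 Y + 3 r$ ($b{\left(Y,r \right)} = 3 \left(Y + r\right) = 3 Y + 3 r$)
$E{\left(V \right)} = -2$ ($E{\left(V \right)} = -2 + 0 = -2$)
$x = -537$ ($x = -544 + 7 = -537$)
$x \frac{E{\left(0 \right)} - 12}{\left(-5 - -5\right) + b{\left(1,4 \right)} \left(-4\right)} = - 537 \frac{-2 - 12}{\left(-5 - -5\right) + \left(3 \cdot 1 + 3 \cdot 4\right) \left(-4\right)} = - 537 \left(- \frac{14}{\left(-5 + 5\right) + \left(3 + 12\right) \left(-4\right)}\right) = - 537 \left(- \frac{14}{0 + 15 \left(-4\right)}\right) = - 537 \left(- \frac{14}{0 - 60}\right) = - 537 \left(- \frac{14}{-60}\right) = - 537 \left(\left(-14\right) \left(- \frac{1}{60}\right)\right) = \left(-537\right) \frac{7}{30} = - \frac{1253}{10}$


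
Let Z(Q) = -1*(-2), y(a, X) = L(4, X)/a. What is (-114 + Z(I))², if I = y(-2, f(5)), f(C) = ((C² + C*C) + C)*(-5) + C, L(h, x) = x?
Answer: 12544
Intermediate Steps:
f(C) = -10*C² - 4*C (f(C) = ((C² + C²) + C)*(-5) + C = (2*C² + C)*(-5) + C = (C + 2*C²)*(-5) + C = (-10*C² - 5*C) + C = -10*C² - 4*C)
y(a, X) = X/a
I = 135 (I = -2*5*(2 + 5*5)/(-2) = -2*5*(2 + 25)*(-½) = -2*5*27*(-½) = -270*(-½) = 135)
Z(Q) = 2
(-114 + Z(I))² = (-114 + 2)² = (-112)² = 12544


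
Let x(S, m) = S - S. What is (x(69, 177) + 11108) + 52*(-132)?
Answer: 4244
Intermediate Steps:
x(S, m) = 0
(x(69, 177) + 11108) + 52*(-132) = (0 + 11108) + 52*(-132) = 11108 - 6864 = 4244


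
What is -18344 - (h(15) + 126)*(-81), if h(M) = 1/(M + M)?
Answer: -81353/10 ≈ -8135.3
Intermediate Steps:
h(M) = 1/(2*M)
-18344 - (h(15) + 126)*(-81) = -18344 - ((1/2)/15 + 126)*(-81) = -18344 - ((1/2)*(1/15) + 126)*(-81) = -18344 - (1/30 + 126)*(-81) = -18344 - 3781*(-81)/30 = -18344 - 1*(-102087/10) = -18344 + 102087/10 = -81353/10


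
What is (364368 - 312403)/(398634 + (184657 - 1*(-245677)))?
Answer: 51965/828968 ≈ 0.062686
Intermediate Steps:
(364368 - 312403)/(398634 + (184657 - 1*(-245677))) = 51965/(398634 + (184657 + 245677)) = 51965/(398634 + 430334) = 51965/828968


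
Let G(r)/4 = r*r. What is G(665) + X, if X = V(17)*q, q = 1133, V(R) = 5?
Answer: 1774565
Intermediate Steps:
G(r) = 4*r² (G(r) = 4*(r*r) = 4*r²)
X = 5665 (X = 5*1133 = 5665)
G(665) + X = 4*665² + 5665 = 4*442225 + 5665 = 1768900 + 5665 = 1774565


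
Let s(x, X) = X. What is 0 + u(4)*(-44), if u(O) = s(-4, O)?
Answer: -176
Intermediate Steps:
u(O) = O
0 + u(4)*(-44) = 0 + 4*(-44) = 0 - 176 = -176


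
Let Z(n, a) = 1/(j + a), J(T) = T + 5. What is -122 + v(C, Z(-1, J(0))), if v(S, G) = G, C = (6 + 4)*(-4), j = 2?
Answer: -853/7 ≈ -121.86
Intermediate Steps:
J(T) = 5 + T
C = -40 (C = 10*(-4) = -40)
Z(n, a) = 1/(2 + a)
-122 + v(C, Z(-1, J(0))) = -122 + 1/(2 + (5 + 0)) = -122 + 1/(2 + 5) = -122 + 1/7 = -853/7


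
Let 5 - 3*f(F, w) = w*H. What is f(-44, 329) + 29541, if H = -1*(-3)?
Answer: 87641/3 ≈ 29214.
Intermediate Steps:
H = 3
f(F, w) = 5/3 - w (f(F, w) = 5/3 - w*3/3 = 5/3 - w)
f(-44, 329) + 29541 = (5/3 - 1*329) + 29541 = (5/3 - 329) + 29541 = -982/3 + 29541 = 87641/3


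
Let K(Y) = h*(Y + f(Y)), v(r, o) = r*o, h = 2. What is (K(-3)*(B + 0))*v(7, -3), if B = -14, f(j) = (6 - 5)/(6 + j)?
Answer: -1568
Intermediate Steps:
f(j) = 1/(6 + j)
v(r, o) = o*r
K(Y) = 2*Y + 2/(6 + Y) (K(Y) = 2*(Y + 1/(6 + Y)) = 2*Y + 2/(6 + Y))
(K(-3)*(B + 0))*v(7, -3) = ((2*(1 - 3*(6 - 3))/(6 - 3))*(-14 + 0))*(-3*7) = ((2*(1 - 3*3)/3)*(-14))*(-21) = ((2*(⅓)*(1 - 9))*(-14))*(-21) = ((2*(⅓)*(-8))*(-14))*(-21) = -16/3*(-14)*(-21) = (224/3)*(-21) = -1568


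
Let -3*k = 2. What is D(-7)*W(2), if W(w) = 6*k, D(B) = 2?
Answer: -8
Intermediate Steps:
k = -⅔ (k = -⅓*2 = -⅔ ≈ -0.66667)
W(w) = -4 (W(w) = 6*(-⅔) = -4)
D(-7)*W(2) = 2*(-4) = -8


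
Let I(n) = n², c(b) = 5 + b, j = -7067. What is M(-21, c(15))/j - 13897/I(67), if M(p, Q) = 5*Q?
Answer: -98658999/31723763 ≈ -3.1099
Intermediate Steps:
M(-21, c(15))/j - 13897/I(67) = (5*(5 + 15))/(-7067) - 13897/(67²) = (5*20)*(-1/7067) - 13897/4489 = 100*(-1/7067) - 13897*1/4489 = -100/7067 - 13897/4489 = -98658999/31723763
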